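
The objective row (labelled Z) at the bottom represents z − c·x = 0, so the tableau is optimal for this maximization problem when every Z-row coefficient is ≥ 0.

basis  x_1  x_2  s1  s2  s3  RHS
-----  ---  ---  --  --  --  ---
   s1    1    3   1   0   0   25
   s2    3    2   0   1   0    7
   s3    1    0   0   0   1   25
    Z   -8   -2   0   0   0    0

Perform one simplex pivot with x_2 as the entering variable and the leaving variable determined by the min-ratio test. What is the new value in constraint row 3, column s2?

0

Ratio test on column x_2 — row 1: 25/3 = 25/3; row 2: 7/2 = 7/2; row 3: entry 0 ≤ 0. Minimum is 7/2 at row 2 (s2 leaves); pivot element 2.
Divide row 2 by 2; eliminate column x_2 from the other rows.
Row 3 update in column s2: 0 − 0·(1/2) = 0.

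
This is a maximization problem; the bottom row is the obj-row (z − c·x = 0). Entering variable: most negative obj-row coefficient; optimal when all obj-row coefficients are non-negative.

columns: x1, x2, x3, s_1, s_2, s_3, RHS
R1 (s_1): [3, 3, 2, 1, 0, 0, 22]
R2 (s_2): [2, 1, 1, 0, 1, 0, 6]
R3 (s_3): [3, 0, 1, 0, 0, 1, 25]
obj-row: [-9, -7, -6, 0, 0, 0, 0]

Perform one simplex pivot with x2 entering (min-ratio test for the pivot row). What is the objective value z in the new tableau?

Ratio test on column x2 — row 1: 22/3 = 22/3; row 2: 6/1 = 6; row 3: entry 0 ≤ 0. Minimum is 6 at row 2 (s_2 leaves); pivot element 1.
Pivot on row 2; the obj-row RHS becomes 0 − (-7)·6 = 42.

42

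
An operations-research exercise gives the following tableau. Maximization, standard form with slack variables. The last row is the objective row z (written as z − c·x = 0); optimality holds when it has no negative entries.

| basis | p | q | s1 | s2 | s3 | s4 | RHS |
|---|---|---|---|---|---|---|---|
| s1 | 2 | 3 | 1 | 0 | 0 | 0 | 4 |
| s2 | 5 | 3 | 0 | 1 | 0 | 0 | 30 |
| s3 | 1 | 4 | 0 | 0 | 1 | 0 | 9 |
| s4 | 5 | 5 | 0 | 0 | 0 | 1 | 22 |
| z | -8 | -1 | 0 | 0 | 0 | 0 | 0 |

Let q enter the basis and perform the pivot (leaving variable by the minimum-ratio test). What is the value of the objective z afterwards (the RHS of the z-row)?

4/3

Ratio test on column q — row 1: 4/3 = 4/3; row 2: 30/3 = 10; row 3: 9/4 = 9/4; row 4: 22/5 = 22/5. Minimum is 4/3 at row 1 (s1 leaves); pivot element 3.
Pivot on row 1; the z-row RHS becomes 0 − (-1)·(4/3) = 4/3.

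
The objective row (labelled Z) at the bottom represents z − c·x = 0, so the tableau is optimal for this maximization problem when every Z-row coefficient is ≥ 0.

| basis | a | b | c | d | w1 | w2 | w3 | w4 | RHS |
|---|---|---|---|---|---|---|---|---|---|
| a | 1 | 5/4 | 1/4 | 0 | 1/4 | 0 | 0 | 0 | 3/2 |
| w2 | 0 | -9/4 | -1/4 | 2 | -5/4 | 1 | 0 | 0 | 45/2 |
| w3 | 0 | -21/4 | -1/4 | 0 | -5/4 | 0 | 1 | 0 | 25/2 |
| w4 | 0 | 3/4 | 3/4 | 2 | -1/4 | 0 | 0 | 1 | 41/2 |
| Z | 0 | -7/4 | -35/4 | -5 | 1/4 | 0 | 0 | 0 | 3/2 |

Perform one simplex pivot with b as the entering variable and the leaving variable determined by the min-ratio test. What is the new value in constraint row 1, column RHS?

6/5

Ratio test on column b — row 1: (3/2)/(5/4) = 6/5; row 2: entry -9/4 ≤ 0; row 3: entry -21/4 ≤ 0; row 4: (41/2)/(3/4) = 82/3. Minimum is 6/5 at row 1 (a leaves); pivot element 5/4.
Divide row 1 by 5/4; eliminate column b from the other rows.
In the new row 1, the RHS entry is the old entry divided by the pivot: (3/2)/(5/4) = 6/5.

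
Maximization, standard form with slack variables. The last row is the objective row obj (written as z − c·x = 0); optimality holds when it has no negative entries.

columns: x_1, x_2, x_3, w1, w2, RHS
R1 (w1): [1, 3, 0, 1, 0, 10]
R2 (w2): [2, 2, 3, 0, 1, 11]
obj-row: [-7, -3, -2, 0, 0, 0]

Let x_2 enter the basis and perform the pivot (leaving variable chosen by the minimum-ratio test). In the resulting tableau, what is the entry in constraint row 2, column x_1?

Ratio test on column x_2 — row 1: 10/3 = 10/3; row 2: 11/2 = 11/2. Minimum is 10/3 at row 1 (w1 leaves); pivot element 3.
Divide row 1 by 3; eliminate column x_2 from the other rows.
Row 2 update in column x_1: 2 − 2·(1/3) = 4/3.

4/3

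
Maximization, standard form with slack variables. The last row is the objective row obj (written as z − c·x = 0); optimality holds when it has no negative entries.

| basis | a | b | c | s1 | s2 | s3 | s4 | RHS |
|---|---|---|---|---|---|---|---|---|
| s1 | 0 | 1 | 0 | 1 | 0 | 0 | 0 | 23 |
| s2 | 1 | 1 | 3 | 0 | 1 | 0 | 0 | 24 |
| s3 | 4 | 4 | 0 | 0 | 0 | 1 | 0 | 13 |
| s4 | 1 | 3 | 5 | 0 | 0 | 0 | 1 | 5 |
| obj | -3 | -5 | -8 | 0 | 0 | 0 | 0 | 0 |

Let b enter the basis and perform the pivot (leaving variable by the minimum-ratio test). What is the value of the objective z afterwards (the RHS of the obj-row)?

25/3

Ratio test on column b — row 1: 23/1 = 23; row 2: 24/1 = 24; row 3: 13/4 = 13/4; row 4: 5/3 = 5/3. Minimum is 5/3 at row 4 (s4 leaves); pivot element 3.
Pivot on row 4; the obj-row RHS becomes 0 − (-5)·(5/3) = 25/3.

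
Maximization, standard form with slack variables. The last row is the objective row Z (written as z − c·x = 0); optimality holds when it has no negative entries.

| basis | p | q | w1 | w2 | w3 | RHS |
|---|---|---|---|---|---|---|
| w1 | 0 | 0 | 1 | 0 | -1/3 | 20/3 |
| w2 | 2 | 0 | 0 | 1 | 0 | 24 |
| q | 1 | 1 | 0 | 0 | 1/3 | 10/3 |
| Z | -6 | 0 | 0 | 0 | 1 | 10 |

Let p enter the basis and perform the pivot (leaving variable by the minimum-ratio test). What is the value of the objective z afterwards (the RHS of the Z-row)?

Ratio test on column p — row 1: entry 0 ≤ 0; row 2: 24/2 = 12; row 3: (10/3)/1 = 10/3. Minimum is 10/3 at row 3 (q leaves); pivot element 1.
Pivot on row 3; the Z-row RHS becomes 10 − (-6)·(10/3) = 30.

30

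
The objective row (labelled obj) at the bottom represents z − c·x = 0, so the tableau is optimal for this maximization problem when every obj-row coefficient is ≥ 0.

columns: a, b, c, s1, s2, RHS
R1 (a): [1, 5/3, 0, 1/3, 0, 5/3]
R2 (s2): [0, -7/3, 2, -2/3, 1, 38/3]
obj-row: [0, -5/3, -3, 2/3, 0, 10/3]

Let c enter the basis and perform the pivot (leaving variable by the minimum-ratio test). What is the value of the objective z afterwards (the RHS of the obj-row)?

67/3

Ratio test on column c — row 1: entry 0 ≤ 0; row 2: (38/3)/2 = 19/3. Minimum is 19/3 at row 2 (s2 leaves); pivot element 2.
Pivot on row 2; the obj-row RHS becomes 10/3 − (-3)·(19/3) = 67/3.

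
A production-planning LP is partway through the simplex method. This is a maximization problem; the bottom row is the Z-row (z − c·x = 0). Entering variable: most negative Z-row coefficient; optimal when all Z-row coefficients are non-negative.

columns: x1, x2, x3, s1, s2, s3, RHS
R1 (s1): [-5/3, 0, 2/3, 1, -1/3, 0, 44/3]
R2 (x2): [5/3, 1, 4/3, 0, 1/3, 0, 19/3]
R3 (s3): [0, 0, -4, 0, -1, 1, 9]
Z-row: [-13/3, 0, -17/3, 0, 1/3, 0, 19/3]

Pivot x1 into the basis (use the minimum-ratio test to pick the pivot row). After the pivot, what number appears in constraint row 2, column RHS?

19/5

Ratio test on column x1 — row 1: entry -5/3 ≤ 0; row 2: (19/3)/(5/3) = 19/5; row 3: entry 0 ≤ 0. Minimum is 19/5 at row 2 (x2 leaves); pivot element 5/3.
Divide row 2 by 5/3; eliminate column x1 from the other rows.
In the new row 2, the RHS entry is the old entry divided by the pivot: (19/3)/(5/3) = 19/5.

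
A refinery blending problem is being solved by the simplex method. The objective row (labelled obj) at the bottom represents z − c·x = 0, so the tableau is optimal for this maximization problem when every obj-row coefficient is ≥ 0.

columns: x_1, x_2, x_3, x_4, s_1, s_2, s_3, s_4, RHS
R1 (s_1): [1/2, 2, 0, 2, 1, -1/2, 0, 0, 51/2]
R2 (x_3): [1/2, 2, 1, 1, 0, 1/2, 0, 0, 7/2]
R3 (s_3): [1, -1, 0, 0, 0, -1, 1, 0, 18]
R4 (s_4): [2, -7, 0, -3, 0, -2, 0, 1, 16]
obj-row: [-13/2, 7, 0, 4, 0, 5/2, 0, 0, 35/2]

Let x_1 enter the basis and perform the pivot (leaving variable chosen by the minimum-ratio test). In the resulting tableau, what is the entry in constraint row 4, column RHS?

Ratio test on column x_1 — row 1: (51/2)/(1/2) = 51; row 2: (7/2)/(1/2) = 7; row 3: 18/1 = 18; row 4: 16/2 = 8. Minimum is 7 at row 2 (x_3 leaves); pivot element 1/2.
Divide row 2 by 1/2; eliminate column x_1 from the other rows.
Row 4 update in column RHS: 16 − 2·7 = 2.

2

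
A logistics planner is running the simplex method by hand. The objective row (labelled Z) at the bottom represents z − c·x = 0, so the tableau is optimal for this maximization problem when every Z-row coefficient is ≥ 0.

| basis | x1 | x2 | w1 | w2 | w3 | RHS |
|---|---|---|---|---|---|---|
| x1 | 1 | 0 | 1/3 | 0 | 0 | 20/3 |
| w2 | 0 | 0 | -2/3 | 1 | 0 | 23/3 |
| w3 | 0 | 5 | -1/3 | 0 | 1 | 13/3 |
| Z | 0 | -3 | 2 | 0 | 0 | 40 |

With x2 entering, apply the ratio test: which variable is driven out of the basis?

w3

Column x2 entries and ratios — x1: 0 ≤ 0, skip; w2: 0 ≤ 0, skip; w3: (13/3)/5 = 13/15.
Smallest ratio is 13/15 in the row of w3, so w3 leaves.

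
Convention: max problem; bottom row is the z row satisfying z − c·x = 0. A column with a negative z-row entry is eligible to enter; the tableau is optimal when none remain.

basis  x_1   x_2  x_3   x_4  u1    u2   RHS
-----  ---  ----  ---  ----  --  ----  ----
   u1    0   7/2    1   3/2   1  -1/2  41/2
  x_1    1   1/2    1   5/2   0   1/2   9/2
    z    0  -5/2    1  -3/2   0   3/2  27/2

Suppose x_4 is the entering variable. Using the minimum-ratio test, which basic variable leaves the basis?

x_1

Column x_4 entries and ratios — u1: (41/2)/(3/2) = 41/3; x_1: (9/2)/(5/2) = 9/5.
Smallest ratio is 9/5 in the row of x_1, so x_1 leaves.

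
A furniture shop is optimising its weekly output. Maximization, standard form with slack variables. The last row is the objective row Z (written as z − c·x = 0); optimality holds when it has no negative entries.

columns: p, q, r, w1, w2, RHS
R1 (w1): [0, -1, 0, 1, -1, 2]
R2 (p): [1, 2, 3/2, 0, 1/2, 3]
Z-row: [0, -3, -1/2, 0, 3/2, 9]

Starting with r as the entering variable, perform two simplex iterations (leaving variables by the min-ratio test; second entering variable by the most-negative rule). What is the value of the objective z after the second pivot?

27/2

Ratio test on column r — row 1: entry 0 ≤ 0; row 2: 3/(3/2) = 2. Minimum is 2 at row 2 (p leaves); pivot element 3/2.
Pivot on row 2; the Z-row RHS becomes 9 − (-1/2)·2 = 10.
Next entering variable (most negative Z-row entry -7/3): q.
Ratio test on column q — row 1: entry -1 ≤ 0; row 2: 2/(4/3) = 3/2. Minimum is 3/2 at row 2 (r leaves); pivot element 4/3.
After the second pivot the Z-row RHS is 10 − (-7/3)·(3/2) = 27/2.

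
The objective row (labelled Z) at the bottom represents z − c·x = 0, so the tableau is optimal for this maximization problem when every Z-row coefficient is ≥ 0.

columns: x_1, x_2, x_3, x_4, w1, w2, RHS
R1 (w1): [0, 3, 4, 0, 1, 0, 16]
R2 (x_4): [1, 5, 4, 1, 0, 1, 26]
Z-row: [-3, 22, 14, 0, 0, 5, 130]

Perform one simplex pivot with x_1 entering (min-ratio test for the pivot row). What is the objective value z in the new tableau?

208

Ratio test on column x_1 — row 1: entry 0 ≤ 0; row 2: 26/1 = 26. Minimum is 26 at row 2 (x_4 leaves); pivot element 1.
Pivot on row 2; the Z-row RHS becomes 130 − (-3)·26 = 208.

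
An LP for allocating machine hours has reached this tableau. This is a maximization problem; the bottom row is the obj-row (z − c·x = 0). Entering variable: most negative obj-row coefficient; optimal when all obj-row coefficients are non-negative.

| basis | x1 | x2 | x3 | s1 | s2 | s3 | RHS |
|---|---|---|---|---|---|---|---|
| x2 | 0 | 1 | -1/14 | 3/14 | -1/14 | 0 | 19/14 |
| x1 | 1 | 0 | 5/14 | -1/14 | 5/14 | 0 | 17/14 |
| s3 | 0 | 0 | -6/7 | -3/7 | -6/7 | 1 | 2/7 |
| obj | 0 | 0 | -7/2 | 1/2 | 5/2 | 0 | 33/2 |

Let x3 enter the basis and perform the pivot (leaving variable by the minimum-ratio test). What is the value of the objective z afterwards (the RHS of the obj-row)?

Ratio test on column x3 — row 1: entry -1/14 ≤ 0; row 2: (17/14)/(5/14) = 17/5; row 3: entry -6/7 ≤ 0. Minimum is 17/5 at row 2 (x1 leaves); pivot element 5/14.
Pivot on row 2; the obj-row RHS becomes 33/2 − (-7/2)·(17/5) = 142/5.

142/5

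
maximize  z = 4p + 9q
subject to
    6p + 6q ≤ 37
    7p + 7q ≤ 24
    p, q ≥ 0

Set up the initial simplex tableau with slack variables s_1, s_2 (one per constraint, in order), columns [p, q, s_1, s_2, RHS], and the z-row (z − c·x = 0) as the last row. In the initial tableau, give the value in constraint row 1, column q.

Constraint 1 has coefficient 6 on q.

6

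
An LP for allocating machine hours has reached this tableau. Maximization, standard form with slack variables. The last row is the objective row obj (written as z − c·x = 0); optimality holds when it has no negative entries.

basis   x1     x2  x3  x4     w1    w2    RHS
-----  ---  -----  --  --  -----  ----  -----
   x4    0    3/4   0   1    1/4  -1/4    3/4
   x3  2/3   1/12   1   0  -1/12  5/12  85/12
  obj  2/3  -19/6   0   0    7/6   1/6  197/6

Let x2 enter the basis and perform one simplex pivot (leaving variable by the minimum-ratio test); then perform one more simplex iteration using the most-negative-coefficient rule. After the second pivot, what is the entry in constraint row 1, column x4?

Ratio test on column x2 — row 1: (3/4)/(3/4) = 1; row 2: (85/12)/(1/12) = 85. Minimum is 1 at row 1 (x4 leaves); pivot element 3/4.
Divide row 1 by 3/4; eliminate column x2 from the other rows.
Second iteration: most negative obj-row entry is -8/9 in column w2, so w2 enters.
Ratio test on column w2 — row 1: entry -1/3 ≤ 0; row 2: 7/(4/9) = 63/4. Minimum is 63/4 at row 2 (x3 leaves); pivot element 4/9.
Divide row 2 by 4/9; eliminate column w2 from the other rows.
After both pivots, the entry at constraint row 1, column x4 is 5/4.

5/4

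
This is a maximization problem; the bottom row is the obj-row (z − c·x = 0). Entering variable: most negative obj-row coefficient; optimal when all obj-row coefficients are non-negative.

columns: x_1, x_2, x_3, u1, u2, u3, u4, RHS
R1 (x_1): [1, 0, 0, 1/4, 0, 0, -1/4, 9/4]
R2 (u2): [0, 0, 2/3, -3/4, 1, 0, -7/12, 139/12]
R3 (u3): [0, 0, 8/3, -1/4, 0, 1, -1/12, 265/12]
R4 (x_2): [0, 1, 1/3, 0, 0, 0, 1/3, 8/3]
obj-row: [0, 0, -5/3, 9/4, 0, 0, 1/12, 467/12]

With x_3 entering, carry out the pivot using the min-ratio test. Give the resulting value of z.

209/4

Ratio test on column x_3 — row 1: entry 0 ≤ 0; row 2: (139/12)/(2/3) = 139/8; row 3: (265/12)/(8/3) = 265/32; row 4: (8/3)/(1/3) = 8. Minimum is 8 at row 4 (x_2 leaves); pivot element 1/3.
Pivot on row 4; the obj-row RHS becomes 467/12 − (-5/3)·8 = 209/4.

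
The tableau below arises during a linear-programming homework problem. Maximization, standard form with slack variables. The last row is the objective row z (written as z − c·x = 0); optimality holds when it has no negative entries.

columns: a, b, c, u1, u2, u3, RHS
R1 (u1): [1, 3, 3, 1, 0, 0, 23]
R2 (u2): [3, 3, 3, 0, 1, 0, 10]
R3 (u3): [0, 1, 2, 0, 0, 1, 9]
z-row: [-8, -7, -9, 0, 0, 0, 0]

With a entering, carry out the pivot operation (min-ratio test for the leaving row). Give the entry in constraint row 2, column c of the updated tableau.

1

Ratio test on column a — row 1: 23/1 = 23; row 2: 10/3 = 10/3; row 3: entry 0 ≤ 0. Minimum is 10/3 at row 2 (u2 leaves); pivot element 3.
Divide row 2 by 3; eliminate column a from the other rows.
In the new row 2, the c entry is the old entry divided by the pivot: 3/3 = 1.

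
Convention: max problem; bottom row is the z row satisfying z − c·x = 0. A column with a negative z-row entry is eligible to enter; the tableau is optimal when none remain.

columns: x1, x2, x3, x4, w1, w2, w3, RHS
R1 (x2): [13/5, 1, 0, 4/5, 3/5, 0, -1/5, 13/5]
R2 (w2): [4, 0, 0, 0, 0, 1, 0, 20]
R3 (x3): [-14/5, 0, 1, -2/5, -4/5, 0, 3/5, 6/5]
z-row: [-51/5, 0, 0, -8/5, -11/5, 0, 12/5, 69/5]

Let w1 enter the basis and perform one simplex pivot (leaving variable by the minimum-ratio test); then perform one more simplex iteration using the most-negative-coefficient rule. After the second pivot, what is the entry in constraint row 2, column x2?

Ratio test on column w1 — row 1: (13/5)/(3/5) = 13/3; row 2: entry 0 ≤ 0; row 3: entry -4/5 ≤ 0. Minimum is 13/3 at row 1 (x2 leaves); pivot element 3/5.
Divide row 1 by 3/5; eliminate column w1 from the other rows.
Second iteration: most negative z-row entry is -2/3 in column x1, so x1 enters.
Ratio test on column x1 — row 1: (13/3)/(13/3) = 1; row 2: 20/4 = 5; row 3: (14/3)/(2/3) = 7. Minimum is 1 at row 1 (w1 leaves); pivot element 13/3.
Divide row 1 by 13/3; eliminate column x1 from the other rows.
After both pivots, the entry at constraint row 2, column x2 is -20/13.

-20/13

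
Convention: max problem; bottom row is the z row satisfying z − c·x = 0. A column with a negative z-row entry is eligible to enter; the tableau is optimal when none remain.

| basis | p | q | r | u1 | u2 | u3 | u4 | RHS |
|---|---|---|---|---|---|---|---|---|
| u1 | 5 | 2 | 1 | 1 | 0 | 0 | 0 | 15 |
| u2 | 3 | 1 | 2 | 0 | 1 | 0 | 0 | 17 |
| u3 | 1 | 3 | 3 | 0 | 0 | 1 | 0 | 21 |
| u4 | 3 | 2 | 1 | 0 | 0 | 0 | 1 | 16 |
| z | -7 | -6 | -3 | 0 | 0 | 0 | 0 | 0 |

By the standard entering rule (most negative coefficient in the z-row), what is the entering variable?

Negative z-row entries: p: -7, q: -6, r: -3.
The most negative is -7 in column p, so p enters.

p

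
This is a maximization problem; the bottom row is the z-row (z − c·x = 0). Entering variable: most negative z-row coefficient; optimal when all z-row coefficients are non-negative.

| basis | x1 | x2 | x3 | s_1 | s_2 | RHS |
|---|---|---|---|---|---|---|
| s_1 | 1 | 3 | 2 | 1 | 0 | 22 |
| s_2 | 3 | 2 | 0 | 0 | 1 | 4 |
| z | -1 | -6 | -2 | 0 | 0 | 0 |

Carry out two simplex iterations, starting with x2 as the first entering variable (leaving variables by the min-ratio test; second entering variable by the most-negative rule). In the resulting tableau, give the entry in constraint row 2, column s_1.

0

Ratio test on column x2 — row 1: 22/3 = 22/3; row 2: 4/2 = 2. Minimum is 2 at row 2 (s_2 leaves); pivot element 2.
Divide row 2 by 2; eliminate column x2 from the other rows.
Second iteration: most negative z-row entry is -2 in column x3, so x3 enters.
Ratio test on column x3 — row 1: 16/2 = 8; row 2: entry 0 ≤ 0. Minimum is 8 at row 1 (s_1 leaves); pivot element 2.
Divide row 1 by 2; eliminate column x3 from the other rows.
After both pivots, the entry at constraint row 2, column s_1 is 0.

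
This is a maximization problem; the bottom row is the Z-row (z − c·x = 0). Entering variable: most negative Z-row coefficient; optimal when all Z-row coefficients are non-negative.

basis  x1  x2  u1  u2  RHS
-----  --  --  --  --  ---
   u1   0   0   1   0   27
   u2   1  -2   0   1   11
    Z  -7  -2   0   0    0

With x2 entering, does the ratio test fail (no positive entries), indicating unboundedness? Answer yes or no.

Every constraint-row entry in column x2 is ≤ 0, so increasing x2 is unbounded.

yes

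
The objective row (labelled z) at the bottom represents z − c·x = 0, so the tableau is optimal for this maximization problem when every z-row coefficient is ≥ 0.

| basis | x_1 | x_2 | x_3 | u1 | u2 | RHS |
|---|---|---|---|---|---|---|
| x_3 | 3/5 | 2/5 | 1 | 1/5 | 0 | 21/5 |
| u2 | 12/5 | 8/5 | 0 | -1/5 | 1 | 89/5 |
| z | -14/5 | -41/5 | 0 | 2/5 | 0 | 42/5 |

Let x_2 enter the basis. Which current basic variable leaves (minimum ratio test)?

Column x_2 entries and ratios — x_3: (21/5)/(2/5) = 21/2; u2: (89/5)/(8/5) = 89/8.
Smallest ratio is 21/2 in the row of x_3, so x_3 leaves.

x_3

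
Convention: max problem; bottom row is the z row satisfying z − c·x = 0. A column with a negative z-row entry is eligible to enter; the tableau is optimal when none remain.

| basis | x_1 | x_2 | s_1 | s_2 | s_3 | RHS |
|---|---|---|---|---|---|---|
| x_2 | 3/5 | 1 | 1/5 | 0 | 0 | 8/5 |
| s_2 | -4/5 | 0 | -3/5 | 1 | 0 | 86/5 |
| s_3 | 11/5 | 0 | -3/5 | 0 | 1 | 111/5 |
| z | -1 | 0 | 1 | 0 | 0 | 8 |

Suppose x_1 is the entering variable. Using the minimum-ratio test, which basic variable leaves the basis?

x_2

Column x_1 entries and ratios — x_2: (8/5)/(3/5) = 8/3; s_2: -4/5 ≤ 0, skip; s_3: (111/5)/(11/5) = 111/11.
Smallest ratio is 8/3 in the row of x_2, so x_2 leaves.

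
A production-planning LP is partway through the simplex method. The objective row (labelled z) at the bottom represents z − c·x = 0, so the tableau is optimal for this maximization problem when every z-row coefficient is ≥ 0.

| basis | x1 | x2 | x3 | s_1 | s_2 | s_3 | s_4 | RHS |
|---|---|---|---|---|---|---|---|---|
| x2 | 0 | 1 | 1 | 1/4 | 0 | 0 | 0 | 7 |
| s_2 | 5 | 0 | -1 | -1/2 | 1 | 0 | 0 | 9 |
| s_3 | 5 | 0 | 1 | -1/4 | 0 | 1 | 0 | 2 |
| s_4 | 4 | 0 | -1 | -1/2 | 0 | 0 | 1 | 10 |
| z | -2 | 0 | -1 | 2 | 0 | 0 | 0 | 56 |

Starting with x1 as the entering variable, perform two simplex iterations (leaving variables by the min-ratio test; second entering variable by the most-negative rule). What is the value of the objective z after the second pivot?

Ratio test on column x1 — row 1: entry 0 ≤ 0; row 2: 9/5 = 9/5; row 3: 2/5 = 2/5; row 4: 10/4 = 5/2. Minimum is 2/5 at row 3 (s_3 leaves); pivot element 5.
Pivot on row 3; the z-row RHS becomes 56 − (-2)·(2/5) = 284/5.
Next entering variable (most negative z-row entry -3/5): x3.
Ratio test on column x3 — row 1: 7/1 = 7; row 2: entry -2 ≤ 0; row 3: (2/5)/(1/5) = 2; row 4: entry -9/5 ≤ 0. Minimum is 2 at row 3 (x1 leaves); pivot element 1/5.
After the second pivot the z-row RHS is 284/5 − (-3/5)·2 = 58.

58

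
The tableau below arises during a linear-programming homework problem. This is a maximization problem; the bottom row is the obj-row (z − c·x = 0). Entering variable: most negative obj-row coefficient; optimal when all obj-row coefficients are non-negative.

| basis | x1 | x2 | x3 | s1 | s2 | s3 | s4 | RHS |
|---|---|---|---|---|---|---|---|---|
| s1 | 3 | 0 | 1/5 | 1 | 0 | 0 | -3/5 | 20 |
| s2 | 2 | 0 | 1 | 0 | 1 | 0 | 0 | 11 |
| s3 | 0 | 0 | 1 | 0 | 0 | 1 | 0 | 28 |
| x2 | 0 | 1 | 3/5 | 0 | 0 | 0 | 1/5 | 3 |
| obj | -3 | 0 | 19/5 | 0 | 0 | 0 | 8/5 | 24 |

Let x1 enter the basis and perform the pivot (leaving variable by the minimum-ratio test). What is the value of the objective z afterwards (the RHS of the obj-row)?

Ratio test on column x1 — row 1: 20/3 = 20/3; row 2: 11/2 = 11/2; row 3: entry 0 ≤ 0; row 4: entry 0 ≤ 0. Minimum is 11/2 at row 2 (s2 leaves); pivot element 2.
Pivot on row 2; the obj-row RHS becomes 24 − (-3)·(11/2) = 81/2.

81/2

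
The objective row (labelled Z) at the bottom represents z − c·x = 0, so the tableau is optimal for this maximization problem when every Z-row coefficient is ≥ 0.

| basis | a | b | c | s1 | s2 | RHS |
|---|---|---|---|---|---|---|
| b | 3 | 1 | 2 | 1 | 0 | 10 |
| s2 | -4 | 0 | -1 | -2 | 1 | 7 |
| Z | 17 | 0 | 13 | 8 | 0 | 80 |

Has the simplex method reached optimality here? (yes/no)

Every Z-row coefficient is ≥ 0, so the tableau is optimal.

yes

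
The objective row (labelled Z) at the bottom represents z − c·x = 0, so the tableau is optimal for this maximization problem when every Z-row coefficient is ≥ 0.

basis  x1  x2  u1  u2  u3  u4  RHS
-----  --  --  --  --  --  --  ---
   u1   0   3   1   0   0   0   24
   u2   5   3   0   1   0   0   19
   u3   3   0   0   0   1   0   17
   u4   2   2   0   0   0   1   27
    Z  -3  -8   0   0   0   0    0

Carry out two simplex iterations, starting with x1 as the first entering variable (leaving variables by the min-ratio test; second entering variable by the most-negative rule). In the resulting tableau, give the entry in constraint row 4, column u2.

-2/3

Ratio test on column x1 — row 1: entry 0 ≤ 0; row 2: 19/5 = 19/5; row 3: 17/3 = 17/3; row 4: 27/2 = 27/2. Minimum is 19/5 at row 2 (u2 leaves); pivot element 5.
Divide row 2 by 5; eliminate column x1 from the other rows.
Second iteration: most negative Z-row entry is -31/5 in column x2, so x2 enters.
Ratio test on column x2 — row 1: 24/3 = 8; row 2: (19/5)/(3/5) = 19/3; row 3: entry -9/5 ≤ 0; row 4: (97/5)/(4/5) = 97/4. Minimum is 19/3 at row 2 (x1 leaves); pivot element 3/5.
Divide row 2 by 3/5; eliminate column x2 from the other rows.
After both pivots, the entry at constraint row 4, column u2 is -2/3.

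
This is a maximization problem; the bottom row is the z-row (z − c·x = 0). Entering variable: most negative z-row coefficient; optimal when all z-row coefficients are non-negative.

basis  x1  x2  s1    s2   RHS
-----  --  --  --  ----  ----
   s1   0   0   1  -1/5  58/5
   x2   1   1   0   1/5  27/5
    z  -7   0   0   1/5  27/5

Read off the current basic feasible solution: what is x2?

27/5

x2 is basic (row 2); its value is the RHS of that row, 27/5.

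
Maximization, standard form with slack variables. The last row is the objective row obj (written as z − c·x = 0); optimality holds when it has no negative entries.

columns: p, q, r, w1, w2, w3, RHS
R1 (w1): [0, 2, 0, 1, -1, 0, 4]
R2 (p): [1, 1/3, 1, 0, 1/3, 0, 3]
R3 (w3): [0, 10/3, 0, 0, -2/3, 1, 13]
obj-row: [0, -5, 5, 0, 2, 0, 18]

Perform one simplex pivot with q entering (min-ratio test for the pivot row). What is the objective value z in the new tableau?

28

Ratio test on column q — row 1: 4/2 = 2; row 2: 3/(1/3) = 9; row 3: 13/(10/3) = 39/10. Minimum is 2 at row 1 (w1 leaves); pivot element 2.
Pivot on row 1; the obj-row RHS becomes 18 − (-5)·2 = 28.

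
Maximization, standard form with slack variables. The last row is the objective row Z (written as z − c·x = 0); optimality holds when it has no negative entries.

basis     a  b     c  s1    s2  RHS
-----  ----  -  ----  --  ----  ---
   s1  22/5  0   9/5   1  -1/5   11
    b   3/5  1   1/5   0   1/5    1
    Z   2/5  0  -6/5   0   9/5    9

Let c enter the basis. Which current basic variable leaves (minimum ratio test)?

b

Column c entries and ratios — s1: 11/(9/5) = 55/9; b: 1/(1/5) = 5.
Smallest ratio is 5 in the row of b, so b leaves.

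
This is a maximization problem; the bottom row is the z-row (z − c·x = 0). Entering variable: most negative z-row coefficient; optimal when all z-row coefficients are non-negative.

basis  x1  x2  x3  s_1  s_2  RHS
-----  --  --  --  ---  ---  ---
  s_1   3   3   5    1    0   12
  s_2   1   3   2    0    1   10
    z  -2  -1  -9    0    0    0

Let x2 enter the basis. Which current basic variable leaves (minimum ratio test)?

s_2

Column x2 entries and ratios — s_1: 12/3 = 4; s_2: 10/3 = 10/3.
Smallest ratio is 10/3 in the row of s_2, so s_2 leaves.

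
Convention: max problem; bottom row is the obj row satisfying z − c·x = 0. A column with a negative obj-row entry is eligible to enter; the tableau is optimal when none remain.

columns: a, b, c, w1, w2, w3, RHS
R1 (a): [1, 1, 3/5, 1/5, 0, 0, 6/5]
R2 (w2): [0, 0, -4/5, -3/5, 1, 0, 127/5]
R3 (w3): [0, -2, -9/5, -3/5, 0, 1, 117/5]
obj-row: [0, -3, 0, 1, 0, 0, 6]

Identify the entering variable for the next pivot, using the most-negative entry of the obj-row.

Negative obj-row entries: b: -3.
The most negative is -3 in column b, so b enters.

b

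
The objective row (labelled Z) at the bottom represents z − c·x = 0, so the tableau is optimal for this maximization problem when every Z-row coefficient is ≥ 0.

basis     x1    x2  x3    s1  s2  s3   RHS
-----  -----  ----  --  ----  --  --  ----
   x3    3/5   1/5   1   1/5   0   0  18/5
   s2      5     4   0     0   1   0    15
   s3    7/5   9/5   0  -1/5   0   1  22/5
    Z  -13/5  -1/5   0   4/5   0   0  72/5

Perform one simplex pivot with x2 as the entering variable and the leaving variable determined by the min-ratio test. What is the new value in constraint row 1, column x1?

Ratio test on column x2 — row 1: (18/5)/(1/5) = 18; row 2: 15/4 = 15/4; row 3: (22/5)/(9/5) = 22/9. Minimum is 22/9 at row 3 (s3 leaves); pivot element 9/5.
Divide row 3 by 9/5; eliminate column x2 from the other rows.
Row 1 update in column x1: 3/5 − (1/5)·(7/9) = 4/9.

4/9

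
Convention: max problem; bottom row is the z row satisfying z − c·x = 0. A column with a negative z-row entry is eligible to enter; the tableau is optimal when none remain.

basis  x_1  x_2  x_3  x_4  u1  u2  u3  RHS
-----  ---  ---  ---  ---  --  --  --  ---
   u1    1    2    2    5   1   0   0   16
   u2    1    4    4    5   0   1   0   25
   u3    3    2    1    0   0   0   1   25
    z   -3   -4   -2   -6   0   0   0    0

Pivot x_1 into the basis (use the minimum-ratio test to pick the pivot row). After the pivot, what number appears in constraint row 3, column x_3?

1/3

Ratio test on column x_1 — row 1: 16/1 = 16; row 2: 25/1 = 25; row 3: 25/3 = 25/3. Minimum is 25/3 at row 3 (u3 leaves); pivot element 3.
Divide row 3 by 3; eliminate column x_1 from the other rows.
In the new row 3, the x_3 entry is the old entry divided by the pivot: 1/3 = 1/3.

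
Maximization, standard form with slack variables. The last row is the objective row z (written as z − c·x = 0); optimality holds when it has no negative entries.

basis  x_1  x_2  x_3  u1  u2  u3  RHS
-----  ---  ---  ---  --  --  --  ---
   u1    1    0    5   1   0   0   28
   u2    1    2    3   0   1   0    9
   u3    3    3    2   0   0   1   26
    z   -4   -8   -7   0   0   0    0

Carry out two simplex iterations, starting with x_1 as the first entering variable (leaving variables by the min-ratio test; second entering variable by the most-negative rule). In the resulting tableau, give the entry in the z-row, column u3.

Ratio test on column x_1 — row 1: 28/1 = 28; row 2: 9/1 = 9; row 3: 26/3 = 26/3. Minimum is 26/3 at row 3 (u3 leaves); pivot element 3.
Divide row 3 by 3; eliminate column x_1 from the other rows.
Second iteration: most negative z-row entry is -13/3 in column x_3, so x_3 enters.
Ratio test on column x_3 — row 1: (58/3)/(13/3) = 58/13; row 2: (1/3)/(7/3) = 1/7; row 3: (26/3)/(2/3) = 13. Minimum is 1/7 at row 2 (u2 leaves); pivot element 7/3.
Divide row 2 by 7/3; eliminate column x_3 from the other rows.
After both pivots, the entry at the z-row, column u3 is 5/7.

5/7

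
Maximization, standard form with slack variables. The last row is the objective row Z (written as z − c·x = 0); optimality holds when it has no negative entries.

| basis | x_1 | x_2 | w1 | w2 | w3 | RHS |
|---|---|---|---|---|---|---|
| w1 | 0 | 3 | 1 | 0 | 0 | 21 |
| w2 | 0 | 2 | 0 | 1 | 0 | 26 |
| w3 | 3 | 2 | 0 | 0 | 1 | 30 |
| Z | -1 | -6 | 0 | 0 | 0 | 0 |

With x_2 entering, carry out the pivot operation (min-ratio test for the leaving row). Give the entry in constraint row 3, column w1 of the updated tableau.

-2/3

Ratio test on column x_2 — row 1: 21/3 = 7; row 2: 26/2 = 13; row 3: 30/2 = 15. Minimum is 7 at row 1 (w1 leaves); pivot element 3.
Divide row 1 by 3; eliminate column x_2 from the other rows.
Row 3 update in column w1: 0 − 2·(1/3) = -2/3.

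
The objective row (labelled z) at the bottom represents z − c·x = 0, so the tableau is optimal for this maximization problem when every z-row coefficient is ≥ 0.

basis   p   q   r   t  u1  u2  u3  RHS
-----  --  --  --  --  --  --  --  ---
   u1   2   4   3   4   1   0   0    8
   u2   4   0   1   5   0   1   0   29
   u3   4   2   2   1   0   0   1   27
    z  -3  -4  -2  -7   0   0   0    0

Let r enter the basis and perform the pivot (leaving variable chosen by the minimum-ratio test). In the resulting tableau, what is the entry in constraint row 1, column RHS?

Ratio test on column r — row 1: 8/3 = 8/3; row 2: 29/1 = 29; row 3: 27/2 = 27/2. Minimum is 8/3 at row 1 (u1 leaves); pivot element 3.
Divide row 1 by 3; eliminate column r from the other rows.
In the new row 1, the RHS entry is the old entry divided by the pivot: 8/3 = 8/3.

8/3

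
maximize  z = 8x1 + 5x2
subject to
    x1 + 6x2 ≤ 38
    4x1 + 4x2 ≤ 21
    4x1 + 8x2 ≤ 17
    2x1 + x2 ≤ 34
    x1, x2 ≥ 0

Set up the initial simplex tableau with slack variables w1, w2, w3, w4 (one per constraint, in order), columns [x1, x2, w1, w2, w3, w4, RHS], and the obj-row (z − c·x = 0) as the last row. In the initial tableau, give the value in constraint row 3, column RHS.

The RHS of constraint 3 is b_3 = 17.

17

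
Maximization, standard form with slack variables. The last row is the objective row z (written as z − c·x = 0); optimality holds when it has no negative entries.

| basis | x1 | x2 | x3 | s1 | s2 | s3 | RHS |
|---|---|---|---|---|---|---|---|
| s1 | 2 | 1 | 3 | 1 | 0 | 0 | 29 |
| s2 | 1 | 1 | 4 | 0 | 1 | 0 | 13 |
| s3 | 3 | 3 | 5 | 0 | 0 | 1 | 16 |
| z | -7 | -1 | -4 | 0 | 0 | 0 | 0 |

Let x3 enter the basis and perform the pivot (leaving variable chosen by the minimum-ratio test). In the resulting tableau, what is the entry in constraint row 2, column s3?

Ratio test on column x3 — row 1: 29/3 = 29/3; row 2: 13/4 = 13/4; row 3: 16/5 = 16/5. Minimum is 16/5 at row 3 (s3 leaves); pivot element 5.
Divide row 3 by 5; eliminate column x3 from the other rows.
Row 2 update in column s3: 0 − 4·(1/5) = -4/5.

-4/5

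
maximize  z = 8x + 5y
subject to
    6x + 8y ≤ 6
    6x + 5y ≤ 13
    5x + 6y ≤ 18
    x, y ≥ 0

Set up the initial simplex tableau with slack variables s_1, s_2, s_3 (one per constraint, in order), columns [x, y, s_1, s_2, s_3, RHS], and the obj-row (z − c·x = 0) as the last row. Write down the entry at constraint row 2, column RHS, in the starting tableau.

The RHS of constraint 2 is b_2 = 13.

13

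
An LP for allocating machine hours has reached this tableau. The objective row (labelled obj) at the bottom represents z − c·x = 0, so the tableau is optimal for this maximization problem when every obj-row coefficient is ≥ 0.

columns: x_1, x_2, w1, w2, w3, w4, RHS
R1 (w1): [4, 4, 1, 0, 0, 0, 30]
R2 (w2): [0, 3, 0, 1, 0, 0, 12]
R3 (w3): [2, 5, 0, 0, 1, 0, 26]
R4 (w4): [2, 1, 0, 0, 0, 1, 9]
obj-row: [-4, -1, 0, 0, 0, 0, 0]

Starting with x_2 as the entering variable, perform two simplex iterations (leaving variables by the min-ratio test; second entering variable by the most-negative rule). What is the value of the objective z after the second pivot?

14

Ratio test on column x_2 — row 1: 30/4 = 15/2; row 2: 12/3 = 4; row 3: 26/5 = 26/5; row 4: 9/1 = 9. Minimum is 4 at row 2 (w2 leaves); pivot element 3.
Pivot on row 2; the obj-row RHS becomes 0 − (-1)·4 = 4.
Next entering variable (most negative obj-row entry -4): x_1.
Ratio test on column x_1 — row 1: 14/4 = 7/2; row 2: entry 0 ≤ 0; row 3: 6/2 = 3; row 4: 5/2 = 5/2. Minimum is 5/2 at row 4 (w4 leaves); pivot element 2.
After the second pivot the obj-row RHS is 4 − (-4)·(5/2) = 14.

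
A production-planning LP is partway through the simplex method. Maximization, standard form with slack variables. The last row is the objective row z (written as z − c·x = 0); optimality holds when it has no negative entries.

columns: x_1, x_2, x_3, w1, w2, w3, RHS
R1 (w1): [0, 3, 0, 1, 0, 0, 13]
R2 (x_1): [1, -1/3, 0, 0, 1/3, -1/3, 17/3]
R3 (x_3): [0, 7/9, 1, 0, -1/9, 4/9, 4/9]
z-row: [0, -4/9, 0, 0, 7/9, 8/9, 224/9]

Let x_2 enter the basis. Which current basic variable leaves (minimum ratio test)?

Column x_2 entries and ratios — w1: 13/3 = 13/3; x_1: -1/3 ≤ 0, skip; x_3: (4/9)/(7/9) = 4/7.
Smallest ratio is 4/7 in the row of x_3, so x_3 leaves.

x_3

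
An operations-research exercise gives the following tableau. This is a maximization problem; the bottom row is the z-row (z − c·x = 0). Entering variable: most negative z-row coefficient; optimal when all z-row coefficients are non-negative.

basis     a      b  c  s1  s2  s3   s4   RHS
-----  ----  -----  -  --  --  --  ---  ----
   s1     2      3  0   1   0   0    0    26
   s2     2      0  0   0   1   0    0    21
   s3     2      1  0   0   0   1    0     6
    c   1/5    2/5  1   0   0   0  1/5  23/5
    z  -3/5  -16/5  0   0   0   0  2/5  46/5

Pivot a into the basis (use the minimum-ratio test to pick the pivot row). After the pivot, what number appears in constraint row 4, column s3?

Ratio test on column a — row 1: 26/2 = 13; row 2: 21/2 = 21/2; row 3: 6/2 = 3; row 4: (23/5)/(1/5) = 23. Minimum is 3 at row 3 (s3 leaves); pivot element 2.
Divide row 3 by 2; eliminate column a from the other rows.
Row 4 update in column s3: 0 − (1/5)·(1/2) = -1/10.

-1/10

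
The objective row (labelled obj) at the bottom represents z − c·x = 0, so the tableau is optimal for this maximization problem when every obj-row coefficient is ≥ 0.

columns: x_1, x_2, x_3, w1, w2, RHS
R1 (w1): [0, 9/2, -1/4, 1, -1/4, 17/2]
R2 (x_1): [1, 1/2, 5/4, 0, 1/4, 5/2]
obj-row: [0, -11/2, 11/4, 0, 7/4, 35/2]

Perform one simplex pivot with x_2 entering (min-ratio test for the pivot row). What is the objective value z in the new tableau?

251/9

Ratio test on column x_2 — row 1: (17/2)/(9/2) = 17/9; row 2: (5/2)/(1/2) = 5. Minimum is 17/9 at row 1 (w1 leaves); pivot element 9/2.
Pivot on row 1; the obj-row RHS becomes 35/2 − (-11/2)·(17/9) = 251/9.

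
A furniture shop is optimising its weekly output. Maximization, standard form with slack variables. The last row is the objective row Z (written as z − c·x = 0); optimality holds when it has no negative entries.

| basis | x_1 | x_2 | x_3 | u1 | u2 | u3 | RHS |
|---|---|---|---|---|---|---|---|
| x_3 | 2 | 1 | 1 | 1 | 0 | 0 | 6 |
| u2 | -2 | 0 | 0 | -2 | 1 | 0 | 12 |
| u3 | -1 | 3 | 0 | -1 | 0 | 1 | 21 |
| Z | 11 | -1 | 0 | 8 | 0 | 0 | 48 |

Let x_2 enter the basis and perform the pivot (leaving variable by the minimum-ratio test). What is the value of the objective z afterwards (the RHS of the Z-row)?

Ratio test on column x_2 — row 1: 6/1 = 6; row 2: entry 0 ≤ 0; row 3: 21/3 = 7. Minimum is 6 at row 1 (x_3 leaves); pivot element 1.
Pivot on row 1; the Z-row RHS becomes 48 − (-1)·6 = 54.

54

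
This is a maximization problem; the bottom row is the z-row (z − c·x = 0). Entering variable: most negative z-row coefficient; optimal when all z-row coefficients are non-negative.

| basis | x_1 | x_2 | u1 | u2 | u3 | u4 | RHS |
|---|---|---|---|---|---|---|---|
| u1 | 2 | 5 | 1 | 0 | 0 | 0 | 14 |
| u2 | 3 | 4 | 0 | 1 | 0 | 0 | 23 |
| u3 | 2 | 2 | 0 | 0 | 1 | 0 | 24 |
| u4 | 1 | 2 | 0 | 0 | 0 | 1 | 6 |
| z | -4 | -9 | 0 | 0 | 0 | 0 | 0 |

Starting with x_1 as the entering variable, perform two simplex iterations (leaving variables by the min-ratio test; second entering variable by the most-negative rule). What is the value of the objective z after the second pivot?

Ratio test on column x_1 — row 1: 14/2 = 7; row 2: 23/3 = 23/3; row 3: 24/2 = 12; row 4: 6/1 = 6. Minimum is 6 at row 4 (u4 leaves); pivot element 1.
Pivot on row 4; the z-row RHS becomes 0 − (-4)·6 = 24.
Next entering variable (most negative z-row entry -1): x_2.
Ratio test on column x_2 — row 1: 2/1 = 2; row 2: entry -2 ≤ 0; row 3: entry -2 ≤ 0; row 4: 6/2 = 3. Minimum is 2 at row 1 (u1 leaves); pivot element 1.
After the second pivot the z-row RHS is 24 − (-1)·2 = 26.

26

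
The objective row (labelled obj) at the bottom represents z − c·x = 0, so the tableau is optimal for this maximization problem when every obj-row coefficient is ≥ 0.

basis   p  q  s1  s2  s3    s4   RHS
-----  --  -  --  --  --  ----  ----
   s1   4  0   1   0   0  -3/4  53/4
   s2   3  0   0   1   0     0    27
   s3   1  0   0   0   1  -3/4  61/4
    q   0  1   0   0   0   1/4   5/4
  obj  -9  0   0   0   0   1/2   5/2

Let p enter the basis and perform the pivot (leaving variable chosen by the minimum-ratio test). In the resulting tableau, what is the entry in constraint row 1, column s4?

-3/16

Ratio test on column p — row 1: (53/4)/4 = 53/16; row 2: 27/3 = 9; row 3: (61/4)/1 = 61/4; row 4: entry 0 ≤ 0. Minimum is 53/16 at row 1 (s1 leaves); pivot element 4.
Divide row 1 by 4; eliminate column p from the other rows.
In the new row 1, the s4 entry is the old entry divided by the pivot: (-3/4)/4 = -3/16.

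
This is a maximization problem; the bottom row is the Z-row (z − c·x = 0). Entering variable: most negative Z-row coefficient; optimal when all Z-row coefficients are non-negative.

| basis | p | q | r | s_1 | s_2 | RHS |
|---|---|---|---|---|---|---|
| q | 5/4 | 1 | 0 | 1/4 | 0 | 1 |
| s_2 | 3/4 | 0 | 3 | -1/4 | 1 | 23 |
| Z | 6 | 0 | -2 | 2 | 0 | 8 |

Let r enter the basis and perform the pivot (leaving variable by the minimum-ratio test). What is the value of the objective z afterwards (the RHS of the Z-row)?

Ratio test on column r — row 1: entry 0 ≤ 0; row 2: 23/3 = 23/3. Minimum is 23/3 at row 2 (s_2 leaves); pivot element 3.
Pivot on row 2; the Z-row RHS becomes 8 − (-2)·(23/3) = 70/3.

70/3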